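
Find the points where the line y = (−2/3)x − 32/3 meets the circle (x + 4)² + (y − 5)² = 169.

(−16, 0) and (−4, −8)

Express y = (−32 − 2x)/3 and substitute into the circle:
13x² + 260x + 832 = 0  ⟹  x² + 20x + 64 = 0
x = −4 or x = −16, giving (−4, −8) and (−16, 0).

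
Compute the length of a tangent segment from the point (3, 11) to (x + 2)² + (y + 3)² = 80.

√141

With centre O = (−2, −3), |OP|² = 221 and r² = 80.
By the tangent–radius right angle, tangent length = √(|PO|² − r²) = √141.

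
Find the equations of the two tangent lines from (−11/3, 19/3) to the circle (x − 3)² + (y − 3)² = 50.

7x − y = −32 and x − y = −10

A line y − (19/3) = m(x − (−11/3)) is tangent when its distance from (3, 3) is 5√2:
(20/3m − (−10/3))² = 50(m² + 1)
m² − 8m + 7 = 0, so m = 7 or m = 1.
Through (−11/3, 19/3) these give 7x − y = −32 and x − y = −10.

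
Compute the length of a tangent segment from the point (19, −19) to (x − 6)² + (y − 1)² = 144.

With centre O = (6, 1), |OP|² = 569 and r² = 144.
The tangent meets the radius at right angles, so tangent² = |PO|² − r² = 569 − 144 = 425.

5√17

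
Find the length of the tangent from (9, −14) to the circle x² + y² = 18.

√259

Centre (0, 0), r² = 18. |PO|² = (9)² + (−14)² = 277.
By the tangent–radius right angle, tangent length = √(|PO|² − r²) = √259.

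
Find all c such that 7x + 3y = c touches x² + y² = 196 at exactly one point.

Tangency holds when the distance from the centre (0, 0) to the line equals the radius 14:
|7·0 + 3·0 − c| / √58 = 14
|c| = 14√58.

c = ±14√58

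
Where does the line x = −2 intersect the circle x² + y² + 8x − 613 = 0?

The line gives x = −2. Substituting into the circle:
y² − 625 = 0
y = 25 or y = −25, giving (−2, 25) and (−2, −25).

(−2, −25) and (−2, 25)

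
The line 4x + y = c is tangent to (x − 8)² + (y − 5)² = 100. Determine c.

For a tangent, require d(centre, line) = r = 10.
|4·8 + 1·5 − c| / √17 = 10
|c − (37)| = 10√17.

c = 37 ± 10√17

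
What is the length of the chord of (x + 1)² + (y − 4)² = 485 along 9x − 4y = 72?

4√97

Centre (−1, 4), r² = 485. Perpendicular distance d from centre to line = |−97| / √97 = 97/√97.
Chord = 2√(r² − d²) = 2·√(388) = 4√97.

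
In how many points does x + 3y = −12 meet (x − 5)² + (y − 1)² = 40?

1

Substituting the line into the circle gives 10x² − 60x + 90 = 0.
Δ = 3600 − 3600 = 0.
A repeated root: the line is tangent.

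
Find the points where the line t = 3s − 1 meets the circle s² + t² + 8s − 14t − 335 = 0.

(−4, −13) and (8, 23)

From the line, t = 3s − 1. Substituting:
10s² − 40s − 320 = 0  ⟹  s² − 4s − 32 = 0
s = 8 or s = −4, giving (8, 23) and (−4, −13).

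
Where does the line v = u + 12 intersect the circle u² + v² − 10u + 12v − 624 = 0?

(−21, −9) and (8, 20)

From the line, v = u + 12. Substituting:
2u² + 26u − 336 = 0  ⟹  u² + 13u − 168 = 0
u = 8 or u = −21, giving (8, 20) and (−21, −9).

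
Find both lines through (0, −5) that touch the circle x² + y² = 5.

Write the tangent as mx − y + (−5 − m·(0)) = 0 and set its distance from the centre to √5:
(0m − (5))² = 5(m² + 1)
m² − 4 = 0, so m = 2 or m = −2.
With m = 2: 2x − y = 5. With m = −2: 2x + y = −5.

2x − y = 5 and 2x + y = −5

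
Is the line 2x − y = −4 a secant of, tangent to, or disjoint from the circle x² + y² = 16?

Substituting the line into the circle gives 5x² + 16x = 0.
Δ = 256 − 0 = 256.
Two real roots: the line is a secant.

secant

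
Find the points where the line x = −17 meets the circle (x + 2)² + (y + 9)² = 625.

(−17, −29) and (−17, 11)

The line gives x = −17. Substituting into the circle:
y² + 18y − 319 = 0
y = 11 or y = −29, giving (−17, 11) and (−17, −29).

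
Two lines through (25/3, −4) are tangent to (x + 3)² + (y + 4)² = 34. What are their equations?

3x + 5y = 5 and 3x − 5y = 45

A line y − (−4) = m(x − (25/3)) is tangent when its distance from (−3, −4) is √34:
[m·(−34/3) − (0)]² = 34(m² + 1)
25m² − 9 = 0, so m = −3/5 or m = 3/5.
Through (25/3, −4) these give 3x + 5y = 5 and 3x − 5y = 45.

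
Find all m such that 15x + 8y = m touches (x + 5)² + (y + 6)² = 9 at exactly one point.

m = −174 or m = −72

For a tangent, require d(centre, line) = r = 3.
|15·(−5) + 8·(−6) − m| / √289 = 3
|m − (−123)| = 3·17, so m = −72 or m = −174.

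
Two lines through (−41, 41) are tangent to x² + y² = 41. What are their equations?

Let a tangent through (−41, 41) have slope m. Its distance from (0, 0) must equal √41:
[m·(41) − (−41)]² = 41(m² + 1)
20m² + 41m + 20 = 0, so m = −5/4 or m = −4/5.
With m = −5/4: 5x + 4y = −41. With m = −4/5: 4x + 5y = 41.

5x + 4y = −41 and 4x + 5y = 41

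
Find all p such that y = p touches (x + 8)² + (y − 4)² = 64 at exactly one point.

The line touches the circle iff its distance from (−8, 4) is 8:
|0·(−8) + 1·4 − p| / √1 = 8
|p − (4)| = 8, so p = 12 or p = −4.

p = −4 or p = 12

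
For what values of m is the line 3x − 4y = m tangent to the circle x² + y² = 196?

The line touches the circle iff its distance from (0, 0) is 14:
|3·0 − 4·0 − m| / √25 = 14
|m| = 14·5, so m = 70 or m = −70.

m = −70 or m = 70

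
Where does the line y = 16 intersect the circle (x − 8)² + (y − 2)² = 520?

Express y = 16 and substitute into the circle:
x² − 16x − 260 = 0
x = 26 or x = −10, giving (26, 16) and (−10, 16).

(−10, 16) and (26, 16)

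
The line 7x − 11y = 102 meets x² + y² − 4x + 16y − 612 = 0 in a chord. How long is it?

Substitute y = (−102 + 7x)/11:
170x² − 680x − 81600 = 0  ⟹  x² − 4x − 480 = 0
x = 24 or x = −20, giving (24, 6) and (−20, −22).
Chord length = distance between (24, 6) and (−20, −22) = √2720 = 4√170.

4√170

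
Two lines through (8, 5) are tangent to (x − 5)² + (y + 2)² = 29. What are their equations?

2x − 5y = −9 and 5x + 2y = 50

A line y − (5) = m(x − (8)) is tangent when its distance from (5, −2) is √29:
[m·(−3) − (−7)]² = 29(m² + 1)
10m² + 21m − 10 = 0, so m = 2/5 or m = −5/2.
Through (8, 5) these give 2x − 5y = −9 and 5x + 2y = 50.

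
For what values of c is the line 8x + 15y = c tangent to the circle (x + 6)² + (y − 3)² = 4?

The line touches the circle iff its distance from (−6, 3) is 2:
|8·(−6) + 15·3 − c| / √289 = 2
|c − (−3)| = 2·17, so c = 31 or c = −37.

c = −37 or c = 31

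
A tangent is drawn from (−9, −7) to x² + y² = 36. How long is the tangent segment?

√94

With centre O = (0, 0), |OP|² = 130 and r² = 36.
The tangent meets the radius at right angles, so tangent² = |PO|² − r² = 130 − 36 = 94.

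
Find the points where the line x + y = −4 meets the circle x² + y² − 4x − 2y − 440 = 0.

(−16, 12) and (13, −17)

Express y = −x − 4 and substitute into the circle:
2x² + 6x − 416 = 0  ⟹  x² + 3x − 208 = 0
x = 13 or x = −16, giving (13, −17) and (−16, 12).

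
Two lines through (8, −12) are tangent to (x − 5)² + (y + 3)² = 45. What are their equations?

2x − y = 28 and x + 2y = −16

A line y − (−12) = m(x − (8)) is tangent when its distance from (5, −3) is 3√5:
(−3m − (9))² = 45(m² + 1)
2m² − 3m − 2 = 0, so m = 2 or m = −1/2.
With m = 2: 2x − y = 28. With m = −1/2: x + 2y = −16.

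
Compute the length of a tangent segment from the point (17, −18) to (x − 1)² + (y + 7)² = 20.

The centre is (1, −7) and r = 2√5. The square of the distance from P to the centre is 256 + 121 = 377.
By the tangent–radius right angle, tangent length = √(|PO|² − r²) = √357.

√357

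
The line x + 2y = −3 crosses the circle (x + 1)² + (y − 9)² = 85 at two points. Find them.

Substitute y = (−3 − x)/2:
5x² + 50x + 105 = 0  ⟹  x² + 10x + 21 = 0
x = −3 or x = −7, giving (−3, 0) and (−7, 2).

(−7, 2) and (−3, 0)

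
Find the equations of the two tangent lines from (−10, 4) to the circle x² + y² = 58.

A line y − (4) = m(x − (−10)) is tangent when its distance from (0, 0) is √58:
[m·(10) − (−4)]² = 58(m² + 1)
21m² + 40m − 21 = 0, so m = −7/3 or m = 3/7.
With m = −7/3: 7x + 3y = −58. With m = 3/7: 3x − 7y = −58.

7x + 3y = −58 and 3x − 7y = −58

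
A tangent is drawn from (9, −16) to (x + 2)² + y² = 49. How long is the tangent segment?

2√82

The centre is (−2, 0) and r = 7. The square of the distance from P to the centre is 121 + 256 = 377.
Power of the point: PT² = |PO|² − r² = 328, so PT = 2√82.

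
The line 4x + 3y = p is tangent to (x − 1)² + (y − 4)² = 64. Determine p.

p = −24 or p = 56

The line touches the circle iff its distance from (1, 4) is 8:
|4·1 + 3·4 − p| / √25 = 8
|p − (16)| = 8·5, so p = 56 or p = −24.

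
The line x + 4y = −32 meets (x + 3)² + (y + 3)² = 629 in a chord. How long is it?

12√17

Substitute y = (−32 − x)/4:
17x² + 136x − 9520 = 0  ⟹  x² + 8x − 560 = 0
x = 20 or x = −28, giving (20, −13) and (−28, −1).
|(20, −13) − (−28, −1)| = √((48)² + (−12)²) = 12√17.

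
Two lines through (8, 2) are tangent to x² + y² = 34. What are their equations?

5x − 3y = 34 and 3x + 5y = 34

Write the tangent as mx − y + (2 − m·(8)) = 0 and set its distance from the centre to √34:
(−8m − (−2))² = 34(m² + 1)
15m² − 16m − 15 = 0, so m = 5/3 or m = −3/5.
With m = 5/3: 5x − 3y = 34. With m = −3/5: 3x + 5y = 34.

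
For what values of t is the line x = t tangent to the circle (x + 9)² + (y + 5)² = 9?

For a tangent, require d(centre, line) = r = 3.
|1·(−9) + 0·(−5) − t| / √1 = 3
|t − (−9)| = 3, so t = −6 or t = −12.

t = −12 or t = −6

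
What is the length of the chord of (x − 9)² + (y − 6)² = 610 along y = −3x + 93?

From the line, y = −3x + 93. Substituting:
10x² − 540x + 7040 = 0  ⟹  x² − 54x + 704 = 0
x = 32 or x = 22, giving (32, −3) and (22, 27).
|(32, −3) − (22, 27)| = √((10)² + (−30)²) = 10√10.

10√10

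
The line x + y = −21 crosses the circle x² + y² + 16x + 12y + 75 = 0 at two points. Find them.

(−12, −9) and (−11, −10)

Substitute y = −x − 21:
2x² + 46x + 264 = 0  ⟹  x² + 23x + 132 = 0
x = −11 or x = −12, giving (−11, −10) and (−12, −9).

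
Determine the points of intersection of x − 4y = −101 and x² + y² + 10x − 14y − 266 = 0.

(−17, 21) and (−1, 25)

From the line, y = (101 + x)/4. Substituting:
17x² + 306x + 289 = 0  ⟹  x² + 18x + 17 = 0
x = −1 or x = −17, giving (−1, 25) and (−17, 21).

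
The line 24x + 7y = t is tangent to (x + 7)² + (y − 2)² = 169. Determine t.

For a tangent, require d(centre, line) = r = 13.
|24·(−7) + 7·2 − t| / √625 = 13
|t − (−154)| = 13·25, so t = 171 or t = −479.

t = −479 or t = 171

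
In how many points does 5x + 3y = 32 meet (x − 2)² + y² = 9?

0

d² = (5·2 + 3·0 − (32))²/34 = 242/17; r² = 9.
Since d² > r², the line lies outside the circle.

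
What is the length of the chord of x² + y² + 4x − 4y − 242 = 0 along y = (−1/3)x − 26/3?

Centre (−2, 2), r² = 250. Perpendicular distance d from centre to line = |30| / √10 = 30/√10.
Half the chord is √(r² − d²) = √(160), so the full chord is 8√10.

8√10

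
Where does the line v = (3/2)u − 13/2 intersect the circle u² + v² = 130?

From the line, v = (−13 + 3u)/2. Substituting:
13u² − 78u − 351 = 0  ⟹  u² − 6u − 27 = 0
u = 9 or u = −3, giving (9, 7) and (−3, −11).

(−3, −11) and (9, 7)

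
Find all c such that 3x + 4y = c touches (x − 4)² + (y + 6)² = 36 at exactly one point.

For a tangent, require d(centre, line) = r = 6.
|3·4 + 4·(−6) − c| / √25 = 6
|c − (−12)| = 6·5, so c = 18 or c = −42.

c = −42 or c = 18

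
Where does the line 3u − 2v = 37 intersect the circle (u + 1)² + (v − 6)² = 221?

Express v = (−37 + 3u)/2 and substitute into the circle:
13u² − 286u + 1521 = 0  ⟹  u² − 22u + 117 = 0
u = 13 or u = 9, giving (13, 1) and (9, −5).

(9, −5) and (13, 1)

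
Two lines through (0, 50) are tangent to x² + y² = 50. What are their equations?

Write the tangent as mx − y + (50 − m·(0)) = 0 and set its distance from the centre to 5√2:
(0m − (−50))² = 50(m² + 1)
m² − 49 = 0, so m = 7 or m = −7.
Through (0, 50) these give 7x − y = −50 and 7x + y = 50.

7x − y = −50 and 7x + y = 50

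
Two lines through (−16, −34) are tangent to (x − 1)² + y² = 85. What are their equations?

Write the tangent as mx − y + (−34 − m·(−16)) = 0 and set its distance from the centre to √85:
(17m − (34))² = 85(m² + 1)
12m² − 68m + 63 = 0, so m = 7/6 or m = 9/2.
Through (−16, −34) these give 7x − 6y = 92 and 9x − 2y = −76.

7x − 6y = 92 and 9x − 2y = −76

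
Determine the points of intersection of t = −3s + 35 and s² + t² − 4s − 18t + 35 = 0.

(7, 14) and (9, 8)

Express t = −3s + 35 and substitute into the circle:
10s² − 160s + 630 = 0  ⟹  s² − 16s + 63 = 0
s = 9 or s = 7, giving (9, 8) and (7, 14).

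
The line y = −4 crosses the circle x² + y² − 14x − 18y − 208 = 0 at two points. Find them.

(−6, −4) and (20, −4)

From the line, y = −4. Substituting:
x² − 14x − 120 = 0
x = 20 or x = −6, giving (20, −4) and (−6, −4).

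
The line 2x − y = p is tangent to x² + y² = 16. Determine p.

For a tangent, require d(centre, line) = r = 4.
|2·0 − 1·0 − p| / √5 = 4
|p| = 4√5.

p = ±4√5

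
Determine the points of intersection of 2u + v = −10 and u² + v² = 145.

(−9, 8) and (1, −12)

From the line, v = −2u − 10. Substituting:
5u² + 40u − 45 = 0  ⟹  u² + 8u − 9 = 0
u = 1 or u = −9, giving (1, −12) and (−9, 8).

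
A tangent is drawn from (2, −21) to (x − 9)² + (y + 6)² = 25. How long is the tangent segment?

√249

Centre (9, −6), r² = 25. |PO|² = (−7)² + (−15)² = 274.
The tangent meets the radius at right angles, so tangent² = |PO|² − r² = 274 − 25 = 249.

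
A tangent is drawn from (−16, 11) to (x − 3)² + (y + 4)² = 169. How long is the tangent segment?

The centre is (3, −4) and r = 13. The square of the distance from P to the centre is 361 + 225 = 586.
The tangent meets the radius at right angles, so tangent² = |PO|² − r² = 586 − 169 = 417.

√417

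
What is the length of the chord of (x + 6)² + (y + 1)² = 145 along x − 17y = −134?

√290

From the line, y = (134 + x)/17. Substituting:
290x² + 3770x − 8700 = 0  ⟹  x² + 13x − 30 = 0
x = 2 or x = −15, giving (2, 8) and (−15, 7).
Chord length = distance between (2, 8) and (−15, 7) = √290 = √290.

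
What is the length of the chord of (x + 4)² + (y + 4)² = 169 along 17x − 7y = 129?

Express y = (−129 + 17x)/7 and substitute into the circle:
338x² − 3042x + 2704 = 0  ⟹  x² − 9x + 8 = 0
x = 8 or x = 1, giving (8, 1) and (1, −16).
Chord length = distance between (8, 1) and (1, −16) = √338 = 13√2.

13√2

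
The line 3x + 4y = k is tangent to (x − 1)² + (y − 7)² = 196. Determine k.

k = −39 or k = 101

Tangency holds when the distance from the centre (1, 7) to the line equals the radius 14:
|3·1 + 4·7 − k| / √25 = 14
|k − (31)| = 14·5, so k = 101 or k = −39.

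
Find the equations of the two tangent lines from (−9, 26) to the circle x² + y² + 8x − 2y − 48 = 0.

7x + 4y = 41 and 8x − y = −98

Write the tangent as mx − y + (26 − m·(−9)) = 0 and set its distance from the centre to √65:
(5m − (−25))² = 65(m² + 1)
4m² − 25m − 56 = 0, so m = −7/4 or m = 8.
With m = −7/4: 7x + 4y = 41. With m = 8: 8x − y = −98.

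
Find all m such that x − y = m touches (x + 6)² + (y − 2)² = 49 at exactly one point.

For a tangent, require d(centre, line) = r = 7.
|1·(−6) − 1·2 − m| / √2 = 7
|m − (−8)| = 7√2.

m = −8 ± 7√2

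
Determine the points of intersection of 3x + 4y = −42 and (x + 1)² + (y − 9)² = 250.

Substitute y = (−42 − 3x)/4:
25x² + 500x + 2100 = 0  ⟹  x² + 20x + 84 = 0
x = −6 or x = −14, giving (−6, −6) and (−14, 0).

(−14, 0) and (−6, −6)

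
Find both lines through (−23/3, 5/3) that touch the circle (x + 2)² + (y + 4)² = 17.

4x + y = −29 and x + 4y = −1

Write the tangent as mx − y + (5/3 − m·(−23/3)) = 0 and set its distance from the centre to √17:
[m·(17/3) − (−17/3)]² = 17(m² + 1)
4m² + 17m + 4 = 0, so m = −4 or m = −1/4.
Through (−23/3, 5/3) these give 4x + y = −29 and x + 4y = −1.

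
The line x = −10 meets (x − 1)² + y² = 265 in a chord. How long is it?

Centre (1, 0), r² = 265. Perpendicular distance d from centre to line = |11| / √1 = 11.
Chord = 2√(r² − d²) = 2·√(144) = 24.

24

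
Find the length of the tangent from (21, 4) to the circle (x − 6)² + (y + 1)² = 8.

11√2

The centre is (6, −1) and r = 2√2. The square of the distance from P to the centre is 225 + 25 = 250.
By the tangent–radius right angle, tangent length = √(|PO|² − r²) = √242 = 11√2.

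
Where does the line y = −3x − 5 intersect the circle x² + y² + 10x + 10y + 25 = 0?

From the line, y = −3x − 5. Substituting:
10x² + 10x = 0  ⟹  x² + x = 0
x = 0 or x = −1, giving (0, −5) and (−1, −2).

(−1, −2) and (0, −5)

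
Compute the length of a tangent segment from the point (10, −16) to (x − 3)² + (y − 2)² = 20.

√353

Centre (3, 2), r² = 20. |PO|² = (7)² + (−18)² = 373.
By the tangent–radius right angle, tangent length = √(|PO|² − r²) = √353.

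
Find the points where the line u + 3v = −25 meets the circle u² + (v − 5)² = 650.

From the line, v = (−25 − u)/3. Substituting:
10u² + 80u − 4250 = 0  ⟹  u² + 8u − 425 = 0
u = 17 or u = −25, giving (17, −14) and (−25, 0).

(−25, 0) and (17, −14)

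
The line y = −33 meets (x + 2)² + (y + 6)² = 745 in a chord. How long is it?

8

Centre (−2, −6), r² = 745. Perpendicular distance d from centre to line = |27| / √1 = 27.
Chord = 2√(r² − d²) = 2·√(16) = 8.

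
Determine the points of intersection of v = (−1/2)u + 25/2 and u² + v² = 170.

Substitute v = (25 − u)/2:
5u² − 50u − 55 = 0  ⟹  u² − 10u − 11 = 0
u = 11 or u = −1, giving (11, 7) and (−1, 13).

(−1, 13) and (11, 7)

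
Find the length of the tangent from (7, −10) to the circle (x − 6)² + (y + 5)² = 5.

√21

With centre O = (6, −5), |OP|² = 26 and r² = 5.
By the tangent–radius right angle, tangent length = √(|PO|² − r²) = √21.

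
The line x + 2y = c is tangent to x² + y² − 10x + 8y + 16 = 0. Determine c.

c = −3 ± 5√5

For a tangent, require d(centre, line) = r = 5.
|1·5 + 2·(−4) − c| / √5 = 5
|c − (−3)| = 5√5.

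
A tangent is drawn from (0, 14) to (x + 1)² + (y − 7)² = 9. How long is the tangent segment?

√41

With centre O = (−1, 7), |OP|² = 50 and r² = 9.
By the tangent–radius right angle, tangent length = √(|PO|² − r²) = √41.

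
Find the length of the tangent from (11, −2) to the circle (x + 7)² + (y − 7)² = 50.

With centre O = (−7, 7), |OP|² = 405 and r² = 50.
Power of the point: PT² = |PO|² − r² = 355, so PT = √355.

√355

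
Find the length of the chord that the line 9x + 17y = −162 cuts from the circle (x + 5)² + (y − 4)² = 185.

From the line, y = (−162 − 9x)/17. Substituting:
370x² + 7030x + 6660 = 0  ⟹  x² + 19x + 18 = 0
x = −1 or x = −18, giving (−1, −9) and (−18, 0).
Chord length = distance between (−1, −9) and (−18, 0) = √370 = √370.

√370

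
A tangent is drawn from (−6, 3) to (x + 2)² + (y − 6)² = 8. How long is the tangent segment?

The centre is (−2, 6) and r = 2√2. The square of the distance from P to the centre is 16 + 9 = 25.
Power of the point: PT² = |PO|² − r² = 17, so PT = √17.

√17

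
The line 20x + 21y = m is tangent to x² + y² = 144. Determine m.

m = −348 or m = 348

The line touches the circle iff its distance from (0, 0) is 12:
|20·0 + 21·0 − m| / √841 = 12
|m| = 12·29, so m = 348 or m = −348.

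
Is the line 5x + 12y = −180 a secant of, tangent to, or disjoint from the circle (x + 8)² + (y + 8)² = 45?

secant

Substituting the line into the circle gives 169x² + 3144x + 9792 = 0.
Δ = 9884736 − 6619392 = 3265344.
Two real roots: the line is a secant.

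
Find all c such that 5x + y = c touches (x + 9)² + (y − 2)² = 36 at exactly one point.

c = −43 ± 6√26

The line touches the circle iff its distance from (−9, 2) is 6:
|5·(−9) + 1·2 − c| / √26 = 6
|c − (−43)| = 6√26.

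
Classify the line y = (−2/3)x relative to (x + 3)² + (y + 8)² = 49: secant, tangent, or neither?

Centre (−3, −8), r² = 49. Distance² from centre to line = (−30)²/13 = 900/13.
Since d² > r², the line lies outside the circle.

neither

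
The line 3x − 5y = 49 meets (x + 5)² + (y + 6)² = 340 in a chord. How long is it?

The distance from (−5, −6) to the line is 34/√34, and r² = 340.
Chord = 2√(r² − d²) = 2·√(306) = 6√34.

6√34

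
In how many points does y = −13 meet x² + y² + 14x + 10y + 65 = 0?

Centre (−7, −5), r² = 9. Distance² from centre to line = (8)² = 64.
Since d² > r², the line lies outside the circle.

0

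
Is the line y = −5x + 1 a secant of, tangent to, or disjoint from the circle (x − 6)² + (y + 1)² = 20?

disjoint

d² = (5·6 + 1·(−1) − (1))²/26 = 392/13; r² = 20.
Since d² > r², the line lies outside the circle.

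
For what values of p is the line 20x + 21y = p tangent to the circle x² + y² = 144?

For a tangent, require d(centre, line) = r = 12.
|20·0 + 21·0 − p| / √841 = 12
|p| = 12·29, so p = 348 or p = −348.

p = −348 or p = 348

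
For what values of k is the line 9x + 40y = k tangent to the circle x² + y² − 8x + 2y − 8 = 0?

k = −209 or k = 201

Tangency holds when the distance from the centre (4, −1) to the line equals the radius 5:
|9·4 + 40·(−1) − k| / √1681 = 5
|k − (−4)| = 5·41, so k = 201 or k = −209.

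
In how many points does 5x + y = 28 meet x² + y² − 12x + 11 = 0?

2

Substituting the line into the circle gives 26x² − 292x + 795 = 0.
Discriminant = (−292)² − 4·26·(795) = 2584 > 0.
Two real roots: the line is a secant.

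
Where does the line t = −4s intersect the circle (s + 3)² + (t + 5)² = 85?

Substitute t = −4s:
17s² − 34s − 51 = 0  ⟹  s² − 2s − 3 = 0
s = 3 or s = −1, giving (3, −12) and (−1, 4).

(−1, 4) and (3, −12)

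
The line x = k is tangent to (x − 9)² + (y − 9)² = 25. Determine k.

k = 4 or k = 14

For a tangent, require d(centre, line) = r = 5.
|1·9 + 0·9 − k| / √1 = 5
|k − (9)| = 5, so k = 14 or k = 4.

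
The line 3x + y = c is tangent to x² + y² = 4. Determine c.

c = ±2√10

For a tangent, require d(centre, line) = r = 2.
|3·0 + 1·0 − c| / √10 = 2
|c| = 2√10.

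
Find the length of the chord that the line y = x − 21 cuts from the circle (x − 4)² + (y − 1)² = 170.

4√2

Substitute y = x − 21:
2x² − 52x + 330 = 0  ⟹  x² − 26x + 165 = 0
x = 15 or x = 11, giving (15, −6) and (11, −10).
Chord length = distance between (15, −6) and (11, −10) = √32 = 4√2.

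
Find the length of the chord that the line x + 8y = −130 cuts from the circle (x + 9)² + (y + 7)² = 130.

From the line, y = (−130 − x)/8. Substituting:
65x² + 1300x + 2340 = 0  ⟹  x² + 20x + 36 = 0
x = −2 or x = −18, giving (−2, −16) and (−18, −14).
Chord length = distance between (−2, −16) and (−18, −14) = √260 = 2√65.

2√65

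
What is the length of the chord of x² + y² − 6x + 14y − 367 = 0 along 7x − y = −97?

Substitute y = 7x + 97:
50x² + 1450x + 10400 = 0  ⟹  x² + 29x + 208 = 0
x = −13 or x = −16, giving (−13, 6) and (−16, −15).
Chord length = distance between (−13, 6) and (−16, −15) = √450 = 15√2.

15√2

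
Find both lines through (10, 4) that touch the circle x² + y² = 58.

Let a tangent through (10, 4) have slope m. Its distance from (0, 0) must equal √58:
(−10m − (−4))² = 58(m² + 1)
21m² − 40m − 21 = 0, so m = −3/7 or m = 7/3.
With m = −3/7: 3x + 7y = 58. With m = 7/3: 7x − 3y = 58.

3x + 7y = 58 and 7x − 3y = 58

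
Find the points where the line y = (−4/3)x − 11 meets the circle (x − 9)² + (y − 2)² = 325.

(−9, 1) and (3, −15)

Substitute y = (−33 − 4x)/3:
25x² + 150x − 675 = 0  ⟹  x² + 6x − 27 = 0
x = 3 or x = −9, giving (3, −15) and (−9, 1).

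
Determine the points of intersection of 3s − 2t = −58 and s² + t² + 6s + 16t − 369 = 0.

Substitute t = (58 + 3s)/2:
13s² + 468s + 3744 = 0  ⟹  s² + 36s + 288 = 0
s = −12 or s = −24, giving (−12, 11) and (−24, −7).

(−24, −7) and (−12, 11)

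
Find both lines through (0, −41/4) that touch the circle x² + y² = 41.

5x − 4y = 41 and 5x + 4y = −41

Write the tangent as mx − y + (−41/4 − m·(0)) = 0 and set its distance from the centre to √41:
[m·(0) − (41/4)]² = 41(m² + 1)
16m² − 25 = 0, so m = 5/4 or m = −5/4.
With m = 5/4: 5x − 4y = 41. With m = −5/4: 5x + 4y = −41.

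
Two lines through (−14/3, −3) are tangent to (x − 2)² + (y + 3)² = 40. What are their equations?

3x − y = −11 and 3x + y = −17

A line y − (−3) = m(x − (−14/3)) is tangent when its distance from (2, −3) is 2√10:
(20/3m − (0))² = 40(m² + 1)
m² − 9 = 0, so m = 3 or m = −3.
Through (−14/3, −3) these give 3x − y = −11 and 3x + y = −17.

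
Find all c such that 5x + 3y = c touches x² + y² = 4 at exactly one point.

c = ±2√34

For a tangent, require d(centre, line) = r = 2.
|5·0 + 3·0 − c| / √34 = 2
|c| = 2√34.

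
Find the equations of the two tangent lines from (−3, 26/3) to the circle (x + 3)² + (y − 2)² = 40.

A line y − (26/3) = m(x − (−3)) is tangent when its distance from (−3, 2) is 2√10:
(0m − (−20/3))² = 40(m² + 1)
9m² − 1 = 0, so m = −1/3 or m = 1/3.
Through (−3, 26/3) these give x + 3y = 23 and x − 3y = −29.

x + 3y = 23 and x − 3y = −29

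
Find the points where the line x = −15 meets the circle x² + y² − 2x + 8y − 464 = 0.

(−15, −19) and (−15, 11)

The line gives x = −15. Substituting into the circle:
y² + 8y − 209 = 0
y = 11 or y = −19, giving (−15, 11) and (−15, −19).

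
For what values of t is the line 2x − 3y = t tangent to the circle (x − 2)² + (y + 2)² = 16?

t = 10 ± 4√13

Tangency holds when the distance from the centre (2, −2) to the line equals the radius 4:
|2·2 − 3·(−2) − t| / √13 = 4
|t − (10)| = 4√13.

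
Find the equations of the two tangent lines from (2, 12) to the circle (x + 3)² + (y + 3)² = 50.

A line y − (12) = m(x − (2)) is tangent when its distance from (−3, −3) is 5√2:
(−5m − (−15))² = 50(m² + 1)
m² + 6m − 7 = 0, so m = −7 or m = 1.
With m = −7: 7x + y = 26. With m = 1: x − y = −10.

7x + y = 26 and x − y = −10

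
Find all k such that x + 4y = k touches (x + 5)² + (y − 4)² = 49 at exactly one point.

For a tangent, require d(centre, line) = r = 7.
|1·(−5) + 4·4 − k| / √17 = 7
|k − (11)| = 7√17.

k = 11 ± 7√17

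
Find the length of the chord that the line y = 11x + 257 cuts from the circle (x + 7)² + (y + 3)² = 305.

The distance from (−7, −3) to the line is 183/√122, and r² = 305.
Chord = 2√(r² − d²) = 2·√(61/2) = √122.

√122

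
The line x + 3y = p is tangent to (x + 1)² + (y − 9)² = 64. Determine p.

p = 26 ± 8√10

The line touches the circle iff its distance from (−1, 9) is 8:
|1·(−1) + 3·9 − p| / √10 = 8
|p − (26)| = 8√10.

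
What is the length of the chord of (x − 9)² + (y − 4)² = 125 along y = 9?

20

The distance from (9, 4) to the line is 5, and r² = 125.
Half the chord is √(r² − d²) = √(100), so the full chord is 20.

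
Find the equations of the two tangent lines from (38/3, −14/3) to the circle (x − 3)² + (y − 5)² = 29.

Write the tangent as mx − y + (−14/3 − m·(38/3)) = 0 and set its distance from the centre to √29:
(−29/3m − (29/3))² = 29(m² + 1)
10m² + 29m + 10 = 0, so m = −2/5 or m = −5/2.
With m = −2/5: 2x + 5y = 2. With m = −5/2: 5x + 2y = 54.

2x + 5y = 2 and 5x + 2y = 54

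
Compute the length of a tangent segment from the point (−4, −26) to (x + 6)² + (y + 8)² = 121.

3√23

The centre is (−6, −8) and r = 11. The square of the distance from P to the centre is 4 + 324 = 328.
By the tangent–radius right angle, tangent length = √(|PO|² − r²) = √207 = 3√23.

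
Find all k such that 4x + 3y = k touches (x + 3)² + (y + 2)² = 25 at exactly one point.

k = −43 or k = 7

The line touches the circle iff its distance from (−3, −2) is 5:
|4·(−3) + 3·(−2) − k| / √25 = 5
|k − (−18)| = 5·5, so k = 7 or k = −43.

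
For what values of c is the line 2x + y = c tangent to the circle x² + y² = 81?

c = ±9√5

For a tangent, require d(centre, line) = r = 9.
|2·0 + 1·0 − c| / √5 = 9
|c| = 9√5.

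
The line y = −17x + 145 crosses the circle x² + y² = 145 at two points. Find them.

Express y = −17x + 145 and substitute into the circle:
290x² − 4930x + 20880 = 0  ⟹  x² − 17x + 72 = 0
x = 9 or x = 8, giving (9, −8) and (8, 9).

(8, 9) and (9, −8)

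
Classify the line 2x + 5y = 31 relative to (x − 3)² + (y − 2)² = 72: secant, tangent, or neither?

Substituting the line into the circle gives 29x² − 234x − 1134 = 0.
Δ = 54756 − (−131544) = 186300.
Two real roots: the line is a secant.

secant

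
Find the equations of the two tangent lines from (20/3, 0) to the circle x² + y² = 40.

3x + y = 20 and 3x − y = 20

Write the tangent as mx − y + (0 − m·(20/3)) = 0 and set its distance from the centre to 2√10:
(−20/3m − (0))² = 40(m² + 1)
m² − 9 = 0, so m = −3 or m = 3.
With m = −3: 3x + y = 20. With m = 3: 3x − y = 20.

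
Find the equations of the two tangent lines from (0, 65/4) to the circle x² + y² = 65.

7x + 4y = 65 and 7x − 4y = −65

A line y − (65/4) = m(x − (0)) is tangent when its distance from (0, 0) is √65:
(0m − (−65/4))² = 65(m² + 1)
16m² − 49 = 0, so m = −7/4 or m = 7/4.
With m = −7/4: 7x + 4y = 65. With m = 7/4: 7x − 4y = −65.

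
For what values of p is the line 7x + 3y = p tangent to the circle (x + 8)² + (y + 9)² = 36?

p = −83 ± 6√58

Tangency holds when the distance from the centre (−8, −9) to the line equals the radius 6:
|7·(−8) + 3·(−9) − p| / √58 = 6
|p − (−83)| = 6√58.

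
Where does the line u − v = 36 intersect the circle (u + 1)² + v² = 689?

(16, −20) and (19, −17)

Substitute v = u − 36:
2u² − 70u + 608 = 0  ⟹  u² − 35u + 304 = 0
u = 19 or u = 16, giving (19, −17) and (16, −20).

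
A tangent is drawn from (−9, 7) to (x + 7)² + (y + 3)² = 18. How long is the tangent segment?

√86

The centre is (−7, −3) and r = 3√2. The square of the distance from P to the centre is 4 + 100 = 104.
Power of the point: PT² = |PO|² − r² = 86, so PT = √86.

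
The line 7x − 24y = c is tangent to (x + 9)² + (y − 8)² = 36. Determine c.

c = −405 or c = −105

The line touches the circle iff its distance from (−9, 8) is 6:
|7·(−9) − 24·8 − c| / √625 = 6
|c − (−255)| = 6·25, so c = −105 or c = −405.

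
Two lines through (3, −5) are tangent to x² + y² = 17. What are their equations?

Let a tangent through (3, −5) have slope m. Its distance from (0, 0) must equal √17:
[m·(−3) − (5)]² = 17(m² + 1)
4m² − 15m − 4 = 0, so m = −1/4 or m = 4.
With m = −1/4: x + 4y = −17. With m = 4: 4x − y = 17.

x + 4y = −17 and 4x − y = 17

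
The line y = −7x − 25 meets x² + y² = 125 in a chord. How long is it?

Express y = −7x − 25 and substitute into the circle:
50x² + 350x + 500 = 0  ⟹  x² + 7x + 10 = 0
x = −2 or x = −5, giving (−2, −11) and (−5, 10).
Chord length = distance between (−2, −11) and (−5, 10) = √450 = 15√2.

15√2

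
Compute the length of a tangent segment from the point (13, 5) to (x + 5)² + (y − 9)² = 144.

With centre O = (−5, 9), |OP|² = 340 and r² = 144.
By the tangent–radius right angle, tangent length = √(|PO|² − r²) = √196 = 14.

14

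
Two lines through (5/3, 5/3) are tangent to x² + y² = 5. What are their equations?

x + 2y = 5 and 2x + y = 5

Write the tangent as mx − y + (5/3 − m·(5/3)) = 0 and set its distance from the centre to √5:
(−5/3m − (−5/3))² = 5(m² + 1)
2m² + 5m + 2 = 0, so m = −1/2 or m = −2.
Through (5/3, 5/3) these give x + 2y = 5 and 2x + y = 5.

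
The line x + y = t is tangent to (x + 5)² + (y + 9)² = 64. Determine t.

t = −14 ± 8√2

The line touches the circle iff its distance from (−5, −9) is 8:
|1·(−5) + 1·(−9) − t| / √2 = 8
|t − (−14)| = 8√2.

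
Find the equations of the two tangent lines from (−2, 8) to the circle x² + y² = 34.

A line y − (8) = m(x − (−2)) is tangent when its distance from (0, 0) is √34:
[m·(2) − (−8)]² = 34(m² + 1)
15m² − 16m − 15 = 0, so m = 5/3 or m = −3/5.
Through (−2, 8) these give 5x − 3y = −34 and 3x + 5y = 34.

5x − 3y = −34 and 3x + 5y = 34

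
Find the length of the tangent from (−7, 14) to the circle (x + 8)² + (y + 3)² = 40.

5√10

With centre O = (−8, −3), |OP|² = 290 and r² = 40.
The tangent meets the radius at right angles, so tangent² = |PO|² − r² = 290 − 40 = 250.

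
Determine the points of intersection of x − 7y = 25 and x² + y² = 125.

(−10, −5) and (11, −2)

Express y = (−25 + x)/7 and substitute into the circle:
50x² − 50x − 5500 = 0  ⟹  x² − x − 110 = 0
x = 11 or x = −10, giving (11, −2) and (−10, −5).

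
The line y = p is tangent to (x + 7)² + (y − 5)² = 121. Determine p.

p = −6 or p = 16

The line touches the circle iff its distance from (−7, 5) is 11:
|0·(−7) + 1·5 − p| / √1 = 11
|p − (5)| = 11, so p = 16 or p = −6.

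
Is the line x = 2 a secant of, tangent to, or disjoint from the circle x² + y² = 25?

Substituting the line into the circle gives y² − 21 = 0.
Discriminant = (0)² − 4·1·(−21) = 84 > 0.
Two real roots: the line is a secant.

secant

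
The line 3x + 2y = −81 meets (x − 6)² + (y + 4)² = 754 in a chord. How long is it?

6√13

Centre (6, −4), r² = 754. Perpendicular distance d from centre to line = |91| / √13 = 91/√13.
Chord = 2√(r² − d²) = 2·√(117) = 6√13.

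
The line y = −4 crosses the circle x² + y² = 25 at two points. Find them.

(−3, −4) and (3, −4)

From the line, y = −4. Substituting:
x² − 9 = 0
x = 3 or x = −3, giving (3, −4) and (−3, −4).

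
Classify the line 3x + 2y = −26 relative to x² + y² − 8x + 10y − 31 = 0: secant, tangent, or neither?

Substituting the line into the circle gives 13x² + 64x + 32 = 0.
Discriminant = (64)² − 4·13·(32) = 2432 > 0.
Two real roots: the line is a secant.

secant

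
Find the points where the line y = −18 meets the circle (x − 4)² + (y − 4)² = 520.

(−2, −18) and (10, −18)

Express y = −18 and substitute into the circle:
x² − 8x − 20 = 0
x = 10 or x = −2, giving (10, −18) and (−2, −18).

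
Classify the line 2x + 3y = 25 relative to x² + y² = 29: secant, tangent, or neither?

neither

Centre (0, 0), r² = 29. Distance² from centre to line = (−25)²/13 = 625/13.
Since d² > r², the line lies outside the circle.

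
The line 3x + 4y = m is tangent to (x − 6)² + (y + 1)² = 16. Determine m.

m = −6 or m = 34

The line touches the circle iff its distance from (6, −1) is 4:
|3·6 + 4·(−1) − m| / √25 = 4
|m − (14)| = 4·5, so m = 34 or m = −6.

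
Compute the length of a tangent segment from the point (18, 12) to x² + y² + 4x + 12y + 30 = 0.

Centre (−2, −6), r² = 10. |PO|² = (20)² + (18)² = 724.
By the tangent–radius right angle, tangent length = √(|PO|² − r²) = √714.

√714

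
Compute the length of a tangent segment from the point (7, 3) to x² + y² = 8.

Centre (0, 0), r² = 8. |PO|² = (7)² + (3)² = 58.
Power of the point: PT² = |PO|² − r² = 50, so PT = 5√2.

5√2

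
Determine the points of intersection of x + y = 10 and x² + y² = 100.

From the line, y = −x + 10. Substituting:
2x² − 20x = 0  ⟹  x² − 10x = 0
x = 10 or x = 0, giving (10, 0) and (0, 10).

(0, 10) and (10, 0)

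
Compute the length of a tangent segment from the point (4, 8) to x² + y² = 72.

The centre is (0, 0) and r = 6√2. The square of the distance from P to the centre is 16 + 64 = 80.
Power of the point: PT² = |PO|² − r² = 8, so PT = 2√2.

2√2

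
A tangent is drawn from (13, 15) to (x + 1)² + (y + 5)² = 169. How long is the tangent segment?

The centre is (−1, −5) and r = 13. The square of the distance from P to the centre is 196 + 400 = 596.
The tangent meets the radius at right angles, so tangent² = |PO|² − r² = 596 − 169 = 427.

√427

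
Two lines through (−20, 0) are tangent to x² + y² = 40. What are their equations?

Write the tangent as mx − y + (0 − m·(−20)) = 0 and set its distance from the centre to 2√10:
[m·(20) − (0)]² = 40(m² + 1)
9m² − 1 = 0, so m = −1/3 or m = 1/3.
With m = −1/3: x + 3y = −20. With m = 1/3: x − 3y = −20.

x + 3y = −20 and x − 3y = −20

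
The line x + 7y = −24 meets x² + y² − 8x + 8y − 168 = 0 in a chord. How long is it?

Express y = (−24 − x)/7 and substitute into the circle:
50x² − 400x − 9000 = 0  ⟹  x² − 8x − 180 = 0
x = 18 or x = −10, giving (18, −6) and (−10, −2).
Chord length = distance between (18, −6) and (−10, −2) = √800 = 20√2.

20√2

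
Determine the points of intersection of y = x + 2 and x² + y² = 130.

Substitute y = x + 2:
2x² + 4x − 126 = 0  ⟹  x² + 2x − 63 = 0
x = 7 or x = −9, giving (7, 9) and (−9, −7).

(−9, −7) and (7, 9)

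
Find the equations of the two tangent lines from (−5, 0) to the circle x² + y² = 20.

2x + y = −10 and 2x − y = −10

Let a tangent through (−5, 0) have slope m. Its distance from (0, 0) must equal 2√5:
(5m − (0))² = 20(m² + 1)
m² − 4 = 0, so m = −2 or m = 2.
Through (−5, 0) these give 2x + y = −10 and 2x − y = −10.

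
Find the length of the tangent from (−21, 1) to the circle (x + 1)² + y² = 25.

2√94

With centre O = (−1, 0), |OP|² = 401 and r² = 25.
By the tangent–radius right angle, tangent length = √(|PO|² − r²) = √376 = 2√94.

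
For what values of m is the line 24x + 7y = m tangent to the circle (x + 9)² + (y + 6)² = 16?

m = −358 or m = −158

Tangency holds when the distance from the centre (−9, −6) to the line equals the radius 4:
|24·(−9) + 7·(−6) − m| / √625 = 4
|m − (−258)| = 4·25, so m = −158 or m = −358.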